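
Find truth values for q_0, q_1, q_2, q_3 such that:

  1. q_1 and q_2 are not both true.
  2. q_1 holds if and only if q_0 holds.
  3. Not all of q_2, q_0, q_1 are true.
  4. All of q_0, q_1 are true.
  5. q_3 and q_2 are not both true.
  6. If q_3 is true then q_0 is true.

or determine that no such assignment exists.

q_0 = True, q_1 = True, q_2 = False, q_3 = True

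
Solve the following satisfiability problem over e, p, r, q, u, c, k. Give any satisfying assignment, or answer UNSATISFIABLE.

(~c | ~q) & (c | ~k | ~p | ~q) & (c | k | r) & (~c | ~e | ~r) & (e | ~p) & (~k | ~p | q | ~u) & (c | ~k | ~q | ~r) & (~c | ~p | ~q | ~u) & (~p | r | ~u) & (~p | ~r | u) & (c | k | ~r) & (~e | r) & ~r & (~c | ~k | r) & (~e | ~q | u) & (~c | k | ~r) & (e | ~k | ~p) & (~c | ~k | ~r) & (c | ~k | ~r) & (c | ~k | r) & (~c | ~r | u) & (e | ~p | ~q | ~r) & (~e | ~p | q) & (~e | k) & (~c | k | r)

UNSATISFIABLE

Case k = True:
  (~r) forces r = False.
  (~e | r) forces e = False.
  (e | ~p) forces p = False.
  (~c | ~k | r) forces c = False.
  Clause (c | ~k | r) is falsified — contradiction.
Case k = False:
  (~r) forces r = False.
  (c | k | r) forces c = True.
  Clause (~c | k | r) is falsified — contradiction.
Both cases fail, so the formula is unsatisfiable.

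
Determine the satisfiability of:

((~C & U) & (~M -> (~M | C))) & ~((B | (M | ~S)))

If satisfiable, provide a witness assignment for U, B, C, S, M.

U = True, B = False, C = False, S = True, M = False

  (~C & U) & (~M -> (~M | C)) = True
    ~C & U = True
      ~C = True
    ~M -> (~M | C) = True
      ~M = True
      ~M | C = True
        ~M = True
  ~((B | (M | ~S))) = True
    B | (M | ~S) = False
      M | ~S = False
        ~S = False
Both conjuncts True, so the formula holds.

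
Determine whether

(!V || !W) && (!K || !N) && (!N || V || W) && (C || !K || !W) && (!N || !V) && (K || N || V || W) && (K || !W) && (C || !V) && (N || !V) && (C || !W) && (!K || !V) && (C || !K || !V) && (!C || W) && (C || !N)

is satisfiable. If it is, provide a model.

Try K = False:
  (K || !W) forces W = False.
  (!C || W) forces C = False.
  (C || !V) forces V = False.
  (!N || V || W) forces N = False.
  clause (K || N || V || W) is falsified — backtrack.
So K = True.
  then (!K || !N) forces N = False.
  then (N || !V) forces V = False.
Set W = False.
  then (!C || W) forces C = False.
All clauses satisfied.

K: True, W: False, V: False, N: False, C: False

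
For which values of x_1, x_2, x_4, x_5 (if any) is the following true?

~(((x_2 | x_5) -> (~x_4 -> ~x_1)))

x_1: True, x_2: True, x_4: False, x_5: False

  ~(((x_2 | x_5) -> (~x_4 -> ~x_1))) = True
    (x_2 | x_5) -> (~x_4 -> ~x_1) = False
      x_2 | x_5 = True
      ~x_4 -> ~x_1 = False
        ~x_4 = True
        ~x_1 = False
The formula evaluates to True.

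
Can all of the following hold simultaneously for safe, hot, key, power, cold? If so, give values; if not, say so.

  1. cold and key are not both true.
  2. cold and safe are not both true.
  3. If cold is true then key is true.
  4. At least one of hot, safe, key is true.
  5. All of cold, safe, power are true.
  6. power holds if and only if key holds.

No satisfying assignment exists.

Case cold = True:
  (1) with cold=T forces key = False.
  Constraint (3) is violated (cold=T, key=F) — contradiction.
Case cold = False:
  Constraint (5) is violated (cold=F) — contradiction.
Both cases fail — unsatisfiable.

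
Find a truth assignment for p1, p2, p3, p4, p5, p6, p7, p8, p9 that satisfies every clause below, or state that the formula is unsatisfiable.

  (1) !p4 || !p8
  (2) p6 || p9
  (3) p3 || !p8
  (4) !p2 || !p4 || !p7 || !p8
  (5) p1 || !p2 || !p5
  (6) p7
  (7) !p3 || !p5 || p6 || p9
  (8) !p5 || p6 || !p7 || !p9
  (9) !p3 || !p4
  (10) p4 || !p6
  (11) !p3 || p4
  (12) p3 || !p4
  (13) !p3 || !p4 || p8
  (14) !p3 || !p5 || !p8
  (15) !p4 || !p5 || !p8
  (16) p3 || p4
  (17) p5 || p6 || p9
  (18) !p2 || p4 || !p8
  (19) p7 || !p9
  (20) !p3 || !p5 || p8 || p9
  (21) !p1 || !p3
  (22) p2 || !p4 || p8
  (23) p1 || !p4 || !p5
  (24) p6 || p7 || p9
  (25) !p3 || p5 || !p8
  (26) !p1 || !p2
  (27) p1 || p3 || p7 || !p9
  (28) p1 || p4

Unsatisfiable — no assignment works.

Case p3 = True:
  (p7) forces p7 = True.
  (!p3 || !p4) forces p4 = False.
  Clause (!p3 || p4) is falsified — contradiction.
Case p3 = False:
  (p3 || !p8) forces p8 = False.
  (p7) forces p7 = True.
  (p3 || !p4) forces p4 = False.
  Clause (p3 || p4) is falsified — contradiction.
Both cases fail, so the formula is unsatisfiable.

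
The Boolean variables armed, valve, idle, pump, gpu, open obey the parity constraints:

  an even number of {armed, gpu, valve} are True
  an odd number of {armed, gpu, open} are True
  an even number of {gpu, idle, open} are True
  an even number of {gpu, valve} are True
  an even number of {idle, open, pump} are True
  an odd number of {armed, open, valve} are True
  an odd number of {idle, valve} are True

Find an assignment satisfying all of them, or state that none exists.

armed: False, valve: False, idle: True, pump: False, gpu: False, open: True

{armed, gpu, valve}: 0 true → even ✓
{armed, gpu, open}: 1 true → odd ✓
{gpu, idle, open}: 2 true → even ✓
{gpu, valve}: 0 true → even ✓
{idle, open, pump}: 2 true → even ✓
{armed, open, valve}: 1 true → odd ✓
{idle, valve}: 1 true → odd ✓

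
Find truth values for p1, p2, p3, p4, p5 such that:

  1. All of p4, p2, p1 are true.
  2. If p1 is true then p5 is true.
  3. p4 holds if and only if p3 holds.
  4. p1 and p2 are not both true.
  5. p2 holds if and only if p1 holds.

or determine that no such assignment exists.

Case p1 = True:
  (1) forces p4 = True.
  (1) forces p2 = True.
  Constraint (4) is violated (p1=T, p2=T) — contradiction.
Case p1 = False:
  Constraint (1) is violated (p1=F) — contradiction.
Both cases fail — unsatisfiable.

Unsatisfiable — no assignment works.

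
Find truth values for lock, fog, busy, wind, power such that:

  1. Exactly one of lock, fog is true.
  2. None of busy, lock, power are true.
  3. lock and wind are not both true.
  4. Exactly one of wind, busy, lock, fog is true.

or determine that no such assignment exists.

lock=F, fog=T, busy=F, wind=F, power=F

  (1) {lock, fog}: 1 true — exactly one ✓
  (2) {busy, lock, power}: 0 true — none ✓
  (3) lock=F, wind=F — not both ✓
  (4) {wind, busy, lock, fog}: 1 true — exactly one ✓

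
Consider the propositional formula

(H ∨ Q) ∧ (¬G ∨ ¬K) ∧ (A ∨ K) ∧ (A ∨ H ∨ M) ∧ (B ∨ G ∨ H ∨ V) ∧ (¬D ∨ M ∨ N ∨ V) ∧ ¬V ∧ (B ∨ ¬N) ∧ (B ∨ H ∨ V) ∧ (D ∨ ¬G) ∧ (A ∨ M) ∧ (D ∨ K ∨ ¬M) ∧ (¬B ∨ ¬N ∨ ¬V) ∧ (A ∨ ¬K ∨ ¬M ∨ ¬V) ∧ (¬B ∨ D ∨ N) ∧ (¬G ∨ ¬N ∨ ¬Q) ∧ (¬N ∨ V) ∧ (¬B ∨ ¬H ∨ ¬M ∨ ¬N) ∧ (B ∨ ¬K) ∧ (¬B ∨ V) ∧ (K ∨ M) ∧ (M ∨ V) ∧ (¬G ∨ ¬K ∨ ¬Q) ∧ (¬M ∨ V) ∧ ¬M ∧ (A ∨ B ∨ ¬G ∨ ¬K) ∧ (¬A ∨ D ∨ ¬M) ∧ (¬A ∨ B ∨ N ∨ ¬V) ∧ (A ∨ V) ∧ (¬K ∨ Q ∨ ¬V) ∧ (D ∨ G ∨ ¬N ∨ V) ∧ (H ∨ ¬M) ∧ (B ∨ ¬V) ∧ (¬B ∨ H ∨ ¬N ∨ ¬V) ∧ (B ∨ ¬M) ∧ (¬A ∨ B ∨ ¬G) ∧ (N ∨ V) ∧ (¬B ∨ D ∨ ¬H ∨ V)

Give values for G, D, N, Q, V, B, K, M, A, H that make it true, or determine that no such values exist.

UNSATISFIABLE

Case V = True:
  Clause (¬V) is falsified — contradiction.
Case V = False:
  (¬N ∨ V) forces N = False.
  Clause (N ∨ V) is falsified — contradiction.
Both cases fail, so the formula is unsatisfiable.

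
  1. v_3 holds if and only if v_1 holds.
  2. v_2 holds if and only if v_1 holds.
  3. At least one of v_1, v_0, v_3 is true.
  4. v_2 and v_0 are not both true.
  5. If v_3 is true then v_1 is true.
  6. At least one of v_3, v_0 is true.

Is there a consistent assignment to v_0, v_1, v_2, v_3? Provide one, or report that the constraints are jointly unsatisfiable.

v_0: True, v_1: False, v_2: False, v_3: False

  (1) v_3=F, v_1=F — same ✓
  (2) v_2=F, v_1=F — same ✓
  (3) {v_1, v_0, v_3}: 1 true — at least one ✓
  (4) v_2=F, v_0=T — not both ✓
  (5) v_3=F ⇒ v_1: vacuous ✓
  (6) {v_3, v_0}: 1 true — at least one ✓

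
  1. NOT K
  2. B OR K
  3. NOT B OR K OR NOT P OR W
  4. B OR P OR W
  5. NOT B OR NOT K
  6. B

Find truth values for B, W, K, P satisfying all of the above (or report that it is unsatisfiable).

B = True, W = True, K = False, P = False

Unit clause (NOT K) forces K = False.
In (B OR K) only B is left, so B = True.
Set W = True.
Set P = False.
Check each clause:
  (NOT K): NOT K holds.
  (B OR K): B holds.
  (NOT B OR K OR NOT P OR W): NOT P holds.
  (B OR P OR W): B holds.
  (NOT B OR NOT K): NOT K holds.
  (B): B holds.
All clauses satisfied.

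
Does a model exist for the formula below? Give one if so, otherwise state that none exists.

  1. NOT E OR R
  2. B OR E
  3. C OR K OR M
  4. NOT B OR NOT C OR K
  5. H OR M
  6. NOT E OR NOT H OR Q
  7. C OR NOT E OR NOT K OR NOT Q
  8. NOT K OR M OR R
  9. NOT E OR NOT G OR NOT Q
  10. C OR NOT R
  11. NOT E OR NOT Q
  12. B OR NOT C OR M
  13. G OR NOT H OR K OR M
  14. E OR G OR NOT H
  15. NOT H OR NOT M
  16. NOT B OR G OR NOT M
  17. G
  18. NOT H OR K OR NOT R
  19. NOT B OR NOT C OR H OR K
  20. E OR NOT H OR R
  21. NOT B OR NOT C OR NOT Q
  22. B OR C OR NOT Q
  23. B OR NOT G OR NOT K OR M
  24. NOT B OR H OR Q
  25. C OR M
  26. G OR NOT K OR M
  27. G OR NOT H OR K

Unit clause (G) forces G = True.
Set R = True.
  then (C OR NOT R) forces C = True.
Set M = True.
  then (NOT H OR NOT M) forces H = False.
Try B = True:
  (NOT B OR NOT C OR K) forces K = True.
  (NOT B OR NOT C OR NOT Q) forces Q = False.
  clause (NOT B OR H OR Q) is falsified — backtrack.
So B = False.
  then (B OR E) forces E = True.
  then (NOT E OR NOT G OR NOT Q) forces Q = False.
Set K = True.
All clauses satisfied.

R: True; M: True; B: False; K: True; G: True; C: True; E: True; H: False; Q: False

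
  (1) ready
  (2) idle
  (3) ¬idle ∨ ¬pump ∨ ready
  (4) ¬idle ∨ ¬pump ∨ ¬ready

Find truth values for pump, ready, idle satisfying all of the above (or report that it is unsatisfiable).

Unit clause (ready) forces ready = True.
Unit clause (idle) forces idle = True.
In (¬idle ∨ ¬pump ∨ ¬ready) only ¬pump is left, so pump = False.
Check each clause:
  (ready): ready holds.
  (idle): idle holds.
  (¬idle ∨ ¬pump ∨ ready): ¬pump holds.
  (¬idle ∨ ¬pump ∨ ¬ready): ¬pump holds.
All clauses satisfied.

pump = False, ready = True, idle = True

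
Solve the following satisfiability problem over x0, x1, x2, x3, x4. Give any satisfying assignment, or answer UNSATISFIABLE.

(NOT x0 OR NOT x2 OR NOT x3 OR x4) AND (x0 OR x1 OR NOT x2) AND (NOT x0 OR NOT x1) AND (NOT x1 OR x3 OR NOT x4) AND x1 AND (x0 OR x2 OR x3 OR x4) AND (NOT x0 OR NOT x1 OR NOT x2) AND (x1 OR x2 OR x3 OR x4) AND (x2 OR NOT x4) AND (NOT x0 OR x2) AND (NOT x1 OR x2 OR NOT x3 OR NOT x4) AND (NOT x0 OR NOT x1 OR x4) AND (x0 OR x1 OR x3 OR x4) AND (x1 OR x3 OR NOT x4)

x0 = False, x1 = True, x2 = True, x3 = False, x4 = False

Unit clause (x1) forces x1 = True.
In (NOT x0 OR NOT x1) only NOT x0 is left, so x0 = False.
Set x2 = True.
Set x3 = False.
  then (NOT x1 OR x3 OR NOT x4) forces x4 = False.
All clauses satisfied.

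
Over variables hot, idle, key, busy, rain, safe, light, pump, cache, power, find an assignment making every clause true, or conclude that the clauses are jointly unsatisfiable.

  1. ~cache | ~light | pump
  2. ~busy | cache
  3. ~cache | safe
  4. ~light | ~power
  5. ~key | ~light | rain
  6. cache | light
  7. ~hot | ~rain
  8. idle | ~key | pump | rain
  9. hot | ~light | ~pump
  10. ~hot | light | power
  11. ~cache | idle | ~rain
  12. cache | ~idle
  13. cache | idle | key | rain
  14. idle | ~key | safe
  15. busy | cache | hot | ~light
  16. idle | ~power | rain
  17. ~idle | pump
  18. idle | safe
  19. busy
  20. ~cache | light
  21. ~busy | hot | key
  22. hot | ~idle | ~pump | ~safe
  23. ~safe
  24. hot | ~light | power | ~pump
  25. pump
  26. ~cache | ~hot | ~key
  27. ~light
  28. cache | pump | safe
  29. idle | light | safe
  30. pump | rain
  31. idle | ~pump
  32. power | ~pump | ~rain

Case light = True:
  Clause (~light) is falsified — contradiction.
Case light = False:
  (cache | light) forces cache = True.
  Clause (~cache | light) is falsified — contradiction.
Both cases fail, so the formula is unsatisfiable.

Unsatisfiable — no assignment works.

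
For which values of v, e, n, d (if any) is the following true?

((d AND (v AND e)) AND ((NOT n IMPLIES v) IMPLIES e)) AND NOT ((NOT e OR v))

The formula is unsatisfiable.

Case v = True: the conjunct NOT ((NOT e OR v)) becomes NOT ((NOT e OR True)) = False.
Case v = False: the conjunct v is False.
Both cases fail — unsatisfiable.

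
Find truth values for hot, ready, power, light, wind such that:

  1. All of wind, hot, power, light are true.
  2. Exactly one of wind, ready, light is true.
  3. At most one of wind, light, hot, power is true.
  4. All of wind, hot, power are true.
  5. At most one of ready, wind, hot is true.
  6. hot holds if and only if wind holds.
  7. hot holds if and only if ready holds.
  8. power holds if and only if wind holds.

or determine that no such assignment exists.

Case wind = True:
  (1) forces hot = True.
  Constraint (3) is violated (wind=T, hot=T) — contradiction.
Case wind = False:
  Constraint (1) is violated (wind=F) — contradiction.
Both cases fail — unsatisfiable.

No satisfying assignment exists.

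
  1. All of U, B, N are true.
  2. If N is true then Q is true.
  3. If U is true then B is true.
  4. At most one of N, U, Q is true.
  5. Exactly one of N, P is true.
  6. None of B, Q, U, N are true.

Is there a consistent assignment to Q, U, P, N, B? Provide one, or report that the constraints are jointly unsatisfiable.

Unsatisfiable — no assignment works.

Case U = True:
  Constraint (6) is violated (U=T) — contradiction.
Case U = False:
  Constraint (1) is violated (U=F) — contradiction.
Both cases fail — unsatisfiable.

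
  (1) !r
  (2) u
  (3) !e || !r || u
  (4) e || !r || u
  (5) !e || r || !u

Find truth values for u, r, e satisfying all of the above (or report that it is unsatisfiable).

u=T, r=F, e=F

Unit clause (!r) forces r = False.
Unit clause (u) forces u = True.
In (!e || r || !u) only !e is left, so e = False.
All clauses satisfied.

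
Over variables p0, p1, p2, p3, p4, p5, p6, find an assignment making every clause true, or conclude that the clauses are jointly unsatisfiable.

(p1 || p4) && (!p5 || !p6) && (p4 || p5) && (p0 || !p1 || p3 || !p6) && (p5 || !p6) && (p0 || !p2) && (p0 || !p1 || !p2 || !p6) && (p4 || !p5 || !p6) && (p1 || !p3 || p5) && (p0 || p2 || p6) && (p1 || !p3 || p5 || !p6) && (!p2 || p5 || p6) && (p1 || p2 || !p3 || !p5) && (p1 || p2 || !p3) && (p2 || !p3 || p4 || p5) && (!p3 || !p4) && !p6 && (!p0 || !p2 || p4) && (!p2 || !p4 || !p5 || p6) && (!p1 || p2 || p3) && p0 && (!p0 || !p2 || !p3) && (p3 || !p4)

p0=T, p1=T, p2=F, p3=T, p4=F, p5=T, p6=F

Unit clause (!p6) forces p6 = False.
Unit clause (p0) forces p0 = True.
Set p1 = True.
Set p2 = False.
  then (!p1 || p2 || p3) forces p3 = True.
  then (!p3 || !p4) forces p4 = False.
  then (p4 || p5) forces p5 = True.
All clauses satisfied.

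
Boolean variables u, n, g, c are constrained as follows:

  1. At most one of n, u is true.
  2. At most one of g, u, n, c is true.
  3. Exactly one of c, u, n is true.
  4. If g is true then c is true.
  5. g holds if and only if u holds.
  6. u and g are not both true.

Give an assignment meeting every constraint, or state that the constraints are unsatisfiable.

u = False; n = True; g = False; c = False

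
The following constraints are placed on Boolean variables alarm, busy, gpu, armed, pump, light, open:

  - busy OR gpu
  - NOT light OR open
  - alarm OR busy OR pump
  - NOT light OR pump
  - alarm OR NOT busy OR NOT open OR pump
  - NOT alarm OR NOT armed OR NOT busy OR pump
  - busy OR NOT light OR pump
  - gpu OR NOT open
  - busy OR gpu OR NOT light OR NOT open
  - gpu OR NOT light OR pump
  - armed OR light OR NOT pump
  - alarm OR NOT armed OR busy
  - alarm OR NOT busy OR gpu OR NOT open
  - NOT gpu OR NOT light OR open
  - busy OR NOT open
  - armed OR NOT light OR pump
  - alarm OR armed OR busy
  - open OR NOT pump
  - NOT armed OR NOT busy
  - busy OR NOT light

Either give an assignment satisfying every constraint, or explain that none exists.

Set alarm = True.
Set busy = False.
  then (busy OR gpu) forces gpu = True.
  then (busy OR NOT open) forces open = False.
  then (open OR NOT pump) forces pump = False.
  then (busy OR NOT light) forces light = False.
Set armed = True.
All clauses satisfied.

alarm: True, busy: False, gpu: True, armed: True, pump: False, light: False, open: False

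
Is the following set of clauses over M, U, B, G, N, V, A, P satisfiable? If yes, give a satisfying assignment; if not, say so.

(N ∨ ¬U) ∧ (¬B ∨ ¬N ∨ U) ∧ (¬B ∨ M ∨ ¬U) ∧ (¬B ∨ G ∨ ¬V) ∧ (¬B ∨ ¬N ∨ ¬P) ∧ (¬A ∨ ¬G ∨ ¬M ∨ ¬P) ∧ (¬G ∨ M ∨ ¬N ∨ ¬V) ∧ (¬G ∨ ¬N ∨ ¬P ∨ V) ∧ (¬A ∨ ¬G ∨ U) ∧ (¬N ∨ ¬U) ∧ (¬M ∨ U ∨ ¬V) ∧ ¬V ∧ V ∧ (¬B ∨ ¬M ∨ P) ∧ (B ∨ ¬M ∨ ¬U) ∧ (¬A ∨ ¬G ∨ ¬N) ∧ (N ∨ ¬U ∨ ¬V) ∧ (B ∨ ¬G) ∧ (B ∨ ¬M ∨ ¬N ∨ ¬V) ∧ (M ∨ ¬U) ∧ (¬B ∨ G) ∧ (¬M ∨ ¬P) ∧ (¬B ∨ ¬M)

Unsatisfiable

Case V = True:
  Clause (¬V) is falsified — contradiction.
Case V = False:
  Clause (V) is falsified — contradiction.
Both cases fail, so the formula is unsatisfiable.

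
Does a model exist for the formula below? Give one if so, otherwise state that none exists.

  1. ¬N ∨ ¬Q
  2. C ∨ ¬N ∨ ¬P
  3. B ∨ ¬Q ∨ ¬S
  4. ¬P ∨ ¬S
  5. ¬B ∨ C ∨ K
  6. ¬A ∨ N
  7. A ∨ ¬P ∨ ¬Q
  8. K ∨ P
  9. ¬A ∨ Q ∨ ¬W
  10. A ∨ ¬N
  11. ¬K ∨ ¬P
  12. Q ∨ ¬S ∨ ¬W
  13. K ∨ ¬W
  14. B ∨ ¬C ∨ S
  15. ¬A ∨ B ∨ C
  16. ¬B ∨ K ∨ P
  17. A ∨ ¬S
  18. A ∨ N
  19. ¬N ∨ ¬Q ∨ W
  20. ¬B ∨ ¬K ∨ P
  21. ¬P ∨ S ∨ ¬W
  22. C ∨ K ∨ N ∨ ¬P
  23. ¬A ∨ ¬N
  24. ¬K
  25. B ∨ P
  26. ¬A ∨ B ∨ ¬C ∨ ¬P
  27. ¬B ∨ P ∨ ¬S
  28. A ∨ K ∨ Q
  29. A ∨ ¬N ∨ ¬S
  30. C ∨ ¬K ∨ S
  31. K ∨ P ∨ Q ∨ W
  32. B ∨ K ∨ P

UNSATISFIABLE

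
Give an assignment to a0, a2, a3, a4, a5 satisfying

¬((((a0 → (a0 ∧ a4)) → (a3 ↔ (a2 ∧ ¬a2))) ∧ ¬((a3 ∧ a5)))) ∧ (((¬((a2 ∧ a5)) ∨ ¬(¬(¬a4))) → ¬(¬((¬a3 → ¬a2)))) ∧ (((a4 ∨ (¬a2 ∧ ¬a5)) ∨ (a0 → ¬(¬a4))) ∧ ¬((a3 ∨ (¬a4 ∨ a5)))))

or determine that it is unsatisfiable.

Unsatisfiable — no assignment works.

Case a4 = True: the formula simplifies to ¬((((a0 → a0) → (a3 ↔ (a2 ∧ ¬a2))) ∧ ¬((a3 ∧ a5)))) ∧ ((¬((a2 ∧ a5)) → ¬(¬((¬a3 → ¬a2)))) ∧ ¬((a3 ∨ a5))).
  a5 = True: the conjunct ¬((a3 ∨ a5)) becomes ¬((a3 ∨ True)) = False.
  a5 = False: simplifies to ¬(((a0 → a0) → (a3 ↔ (a2 ∧ ¬a2)))) ∧ (¬(¬((¬a3 → ¬a2))) ∧ ¬a3).
    a3 = True: the conjunct ¬a3 is False.
    a3 = False: simplifies to ¬(((a0 → a0) → ¬((a2 ∧ ¬a2)))) ∧ ¬(¬(¬a2)).
      a2 = True: the conjunct ¬(((a0 → a0) → ¬((a2 ∧ ¬a2)))) becomes ¬(((a0 → a0) → True)) = False.
      a2 = False: the conjunct ¬(((a0 → a0) → ¬((a2 ∧ ¬a2)))) becomes ¬(((a0 → a0) → True)) = False.
Case a4 = False: the conjunct ¬((a3 ∨ (¬a4 ∨ a5))) becomes ¬((a3 ∨ True)) = False.
Both cases fail — unsatisfiable.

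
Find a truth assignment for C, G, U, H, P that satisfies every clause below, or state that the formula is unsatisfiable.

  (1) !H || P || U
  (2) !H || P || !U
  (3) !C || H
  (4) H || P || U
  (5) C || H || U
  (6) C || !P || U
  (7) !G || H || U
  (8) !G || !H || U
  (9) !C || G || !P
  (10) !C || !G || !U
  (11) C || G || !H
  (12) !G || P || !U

Set C = False.
Set G = False.
  then (C || G || !H) forces H = False.
  then (C || H || U) forces U = True.
Set P = False.
All clauses satisfied.

C = False, G = False, U = True, H = False, P = False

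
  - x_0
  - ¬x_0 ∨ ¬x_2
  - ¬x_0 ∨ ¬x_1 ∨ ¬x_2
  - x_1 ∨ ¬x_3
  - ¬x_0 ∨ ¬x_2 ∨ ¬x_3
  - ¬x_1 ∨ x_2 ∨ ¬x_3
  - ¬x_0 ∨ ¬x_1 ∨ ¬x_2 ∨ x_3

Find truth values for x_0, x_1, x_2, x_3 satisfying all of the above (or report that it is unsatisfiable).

Unit clause (x_0) forces x_0 = True.
In (¬x_0 ∨ ¬x_2) only ¬x_2 is left, so x_2 = False.
Set x_1 = True.
  then (¬x_1 ∨ x_2 ∨ ¬x_3) forces x_3 = False.
Check each clause:
  (x_0): x_0 holds.
  (¬x_0 ∨ ¬x_2): ¬x_2 holds.
  (¬x_0 ∨ ¬x_1 ∨ ¬x_2): ¬x_2 holds.
  (x_1 ∨ ¬x_3): x_1 holds.
  (¬x_0 ∨ ¬x_2 ∨ ¬x_3): ¬x_2 holds.
  (¬x_1 ∨ x_2 ∨ ¬x_3): ¬x_3 holds.
  (¬x_0 ∨ ¬x_1 ∨ ¬x_2 ∨ x_3): ¬x_2 holds.
All clauses satisfied.

x_0: True, x_1: True, x_2: False, x_3: False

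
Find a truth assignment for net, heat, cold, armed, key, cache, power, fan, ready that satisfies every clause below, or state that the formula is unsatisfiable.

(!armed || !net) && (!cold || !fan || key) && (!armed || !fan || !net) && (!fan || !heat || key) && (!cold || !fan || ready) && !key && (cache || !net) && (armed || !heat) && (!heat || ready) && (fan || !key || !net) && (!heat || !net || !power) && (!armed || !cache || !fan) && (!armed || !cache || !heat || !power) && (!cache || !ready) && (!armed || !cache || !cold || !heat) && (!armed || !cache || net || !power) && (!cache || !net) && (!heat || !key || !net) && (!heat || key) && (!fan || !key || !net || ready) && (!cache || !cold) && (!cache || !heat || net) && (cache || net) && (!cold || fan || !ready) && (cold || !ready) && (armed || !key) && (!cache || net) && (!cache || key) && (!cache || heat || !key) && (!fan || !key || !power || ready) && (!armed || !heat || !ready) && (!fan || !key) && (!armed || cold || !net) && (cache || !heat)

Unsatisfiable

Case key = True:
  Clause (!key) is falsified — contradiction.
Case key = False:
  (!heat || key) forces heat = False.
  (!cache || key) forces cache = False.
  (cache || !net) forces net = False.
  Clause (cache || net) is falsified — contradiction.
Both cases fail, so the formula is unsatisfiable.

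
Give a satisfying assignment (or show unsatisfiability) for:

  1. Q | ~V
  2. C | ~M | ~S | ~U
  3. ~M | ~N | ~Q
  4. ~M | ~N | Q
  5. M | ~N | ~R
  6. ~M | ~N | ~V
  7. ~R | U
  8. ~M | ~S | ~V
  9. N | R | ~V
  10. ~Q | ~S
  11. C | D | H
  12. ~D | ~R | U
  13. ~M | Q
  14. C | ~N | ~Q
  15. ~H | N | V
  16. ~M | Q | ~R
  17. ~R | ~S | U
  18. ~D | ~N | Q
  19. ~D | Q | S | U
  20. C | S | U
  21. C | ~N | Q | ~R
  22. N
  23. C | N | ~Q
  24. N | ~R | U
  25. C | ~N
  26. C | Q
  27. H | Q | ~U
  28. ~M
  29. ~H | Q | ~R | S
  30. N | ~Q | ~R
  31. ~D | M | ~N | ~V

Unit clause (N) forces N = True.
In (C | ~N) only C is left, so C = True.
Unit clause (~M) forces M = False.
In (M | ~N | ~R) only ~R is left, so R = False.
Set U = True.
Set D = False.
Set S = False.
Set Q = True.
Set V = True.
Set H = True.
All clauses satisfied.

U: True, D: False, N: True, R: False, S: False, Q: True, V: True, M: False, H: True, C: True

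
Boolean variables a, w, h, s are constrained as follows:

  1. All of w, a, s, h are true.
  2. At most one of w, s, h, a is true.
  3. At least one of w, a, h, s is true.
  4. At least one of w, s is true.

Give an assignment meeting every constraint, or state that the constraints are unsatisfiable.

Case a = True:
  (1) forces w = True.
  Constraint (2) is violated (w=T, a=T) — contradiction.
Case a = False:
  Constraint (1) is violated (a=F) — contradiction.
Both cases fail — unsatisfiable.

Unsatisfiable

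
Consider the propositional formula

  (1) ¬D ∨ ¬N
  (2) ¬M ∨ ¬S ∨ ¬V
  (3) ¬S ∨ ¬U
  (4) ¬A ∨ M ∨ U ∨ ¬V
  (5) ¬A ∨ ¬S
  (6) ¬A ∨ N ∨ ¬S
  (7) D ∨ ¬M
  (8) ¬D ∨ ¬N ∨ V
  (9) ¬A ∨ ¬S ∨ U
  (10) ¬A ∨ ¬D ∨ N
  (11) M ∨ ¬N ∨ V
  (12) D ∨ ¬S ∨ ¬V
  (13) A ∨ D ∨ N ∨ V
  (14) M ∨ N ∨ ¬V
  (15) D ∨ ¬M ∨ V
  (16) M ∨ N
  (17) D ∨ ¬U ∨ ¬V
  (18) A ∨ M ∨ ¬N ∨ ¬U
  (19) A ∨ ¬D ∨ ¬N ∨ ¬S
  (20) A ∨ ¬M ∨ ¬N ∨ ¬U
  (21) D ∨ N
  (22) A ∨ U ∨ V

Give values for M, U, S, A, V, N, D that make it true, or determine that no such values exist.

Set M = True.
  then (D ∨ ¬M) forces D = True.
  then (¬D ∨ ¬N) forces N = False.
  then (¬A ∨ ¬D ∨ N) forces A = False.
Set U = False.
  then (A ∨ U ∨ V) forces V = True.
  then (¬M ∨ ¬S ∨ ¬V) forces S = False.
All clauses satisfied.

M=T, U=F, S=F, A=F, V=T, N=F, D=T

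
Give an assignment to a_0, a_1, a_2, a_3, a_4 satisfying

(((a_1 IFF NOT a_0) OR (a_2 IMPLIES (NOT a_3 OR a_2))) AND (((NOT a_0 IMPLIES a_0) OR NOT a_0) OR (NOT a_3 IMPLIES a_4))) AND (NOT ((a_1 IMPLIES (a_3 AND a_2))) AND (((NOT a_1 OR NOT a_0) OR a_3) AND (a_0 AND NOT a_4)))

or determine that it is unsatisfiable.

a_0 = True, a_1 = True, a_2 = False, a_3 = True, a_4 = False

  ((a_1 IFF NOT a_0) OR (a_2 IMPLIES (NOT a_3 OR a_2))) AND (((NOT a_0 IMPLIES a_0) OR NOT a_0) OR (NOT a_3 IMPLIES a_4)) = True
    (a_1 IFF NOT a_0) OR (a_2 IMPLIES (NOT a_3 OR a_2)) = True
      a_1 IFF NOT a_0 = False
        NOT a_0 = False
      a_2 IMPLIES (NOT a_3 OR a_2) = True
        NOT a_3 OR a_2 = False
          NOT a_3 = False
    ((NOT a_0 IMPLIES a_0) OR NOT a_0) OR (NOT a_3 IMPLIES a_4) = True
      (NOT a_0 IMPLIES a_0) OR NOT a_0 = True
        NOT a_0 IMPLIES a_0 = True
          NOT a_0 = False
        NOT a_0 = False
      NOT a_3 IMPLIES a_4 = True
        NOT a_3 = False
  NOT ((a_1 IMPLIES (a_3 AND a_2))) AND (((NOT a_1 OR NOT a_0) OR a_3) AND (a_0 AND NOT a_4)) = True
    NOT ((a_1 IMPLIES (a_3 AND a_2))) = True
      a_1 IMPLIES (a_3 AND a_2) = False
        a_3 AND a_2 = False
    ((NOT a_1 OR NOT a_0) OR a_3) AND (a_0 AND NOT a_4) = True
      (NOT a_1 OR NOT a_0) OR a_3 = True
        NOT a_1 OR NOT a_0 = False
          NOT a_1 = False
          NOT a_0 = False
      a_0 AND NOT a_4 = True
        NOT a_4 = True
Both conjuncts True, so the formula holds.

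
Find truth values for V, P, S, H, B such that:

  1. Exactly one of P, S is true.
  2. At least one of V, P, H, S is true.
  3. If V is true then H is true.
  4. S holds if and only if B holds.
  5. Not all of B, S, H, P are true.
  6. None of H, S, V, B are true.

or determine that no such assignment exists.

V=F, P=T, S=F, H=F, B=F

  (1) {P, S}: 1 true — exactly one ✓
  (2) {V, P, H, S}: 1 true — at least one ✓
  (3) V=F ⇒ H: vacuous ✓
  (4) S=F, B=F — same ✓
  (5) {B, S, H, P}: 1/4 true — not all ✓
  (6) {H, S, V, B}: 0 true — none ✓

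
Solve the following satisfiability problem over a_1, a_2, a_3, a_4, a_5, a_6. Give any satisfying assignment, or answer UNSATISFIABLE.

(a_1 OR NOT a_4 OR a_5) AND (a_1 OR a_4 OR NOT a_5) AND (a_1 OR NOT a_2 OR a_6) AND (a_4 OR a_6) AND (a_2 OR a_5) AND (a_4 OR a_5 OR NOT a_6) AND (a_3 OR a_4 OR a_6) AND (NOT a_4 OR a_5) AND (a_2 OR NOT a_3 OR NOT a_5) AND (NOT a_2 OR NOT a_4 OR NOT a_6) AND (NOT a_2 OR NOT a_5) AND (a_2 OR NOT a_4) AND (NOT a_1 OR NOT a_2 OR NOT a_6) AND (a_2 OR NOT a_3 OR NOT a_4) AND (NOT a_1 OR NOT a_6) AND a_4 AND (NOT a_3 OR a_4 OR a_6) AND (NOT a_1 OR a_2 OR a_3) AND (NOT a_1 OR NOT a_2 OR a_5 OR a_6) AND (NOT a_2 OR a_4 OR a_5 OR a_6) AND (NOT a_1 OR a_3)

The formula is unsatisfiable.

Case a_4 = True:
  (NOT a_4 OR a_5) forces a_5 = True.
  (NOT a_2 OR NOT a_5) forces a_2 = False.
  Clause (a_2 OR NOT a_4) is falsified — contradiction.
Case a_4 = False:
  Clause (a_4) is falsified — contradiction.
Both cases fail, so the formula is unsatisfiable.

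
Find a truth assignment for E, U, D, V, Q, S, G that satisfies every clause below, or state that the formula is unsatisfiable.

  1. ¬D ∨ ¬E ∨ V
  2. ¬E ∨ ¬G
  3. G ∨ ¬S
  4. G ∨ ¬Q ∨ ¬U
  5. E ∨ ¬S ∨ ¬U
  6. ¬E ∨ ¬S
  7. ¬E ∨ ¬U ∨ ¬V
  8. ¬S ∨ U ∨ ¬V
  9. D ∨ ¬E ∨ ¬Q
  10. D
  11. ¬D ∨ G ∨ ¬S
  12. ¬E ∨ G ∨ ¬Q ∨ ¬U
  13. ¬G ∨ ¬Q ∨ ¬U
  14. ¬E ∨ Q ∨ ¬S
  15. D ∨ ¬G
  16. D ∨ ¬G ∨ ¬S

E: False, U: False, D: True, V: False, Q: False, S: False, G: True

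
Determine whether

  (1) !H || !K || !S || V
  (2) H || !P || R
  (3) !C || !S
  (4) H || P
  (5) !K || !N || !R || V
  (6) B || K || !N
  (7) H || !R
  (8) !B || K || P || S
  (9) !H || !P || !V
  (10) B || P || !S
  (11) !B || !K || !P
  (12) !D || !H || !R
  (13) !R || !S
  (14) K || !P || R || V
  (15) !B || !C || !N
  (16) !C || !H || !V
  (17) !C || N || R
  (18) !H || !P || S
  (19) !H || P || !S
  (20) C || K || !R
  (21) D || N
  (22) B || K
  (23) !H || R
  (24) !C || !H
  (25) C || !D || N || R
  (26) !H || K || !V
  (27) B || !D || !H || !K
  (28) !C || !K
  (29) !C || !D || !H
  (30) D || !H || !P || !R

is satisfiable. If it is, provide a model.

R = True, V = True, P = False, K = True, S = False, C = False, D = False, B = False, N = True, H = True

Set R = True.
  then (H || !R) forces H = True.
  then (!D || !H || !R) forces D = False.
  then (!R || !S) forces S = False.
  then (!H || !P || S) forces P = False.
  then (D || N) forces N = True.
  then (!C || !H) forces C = False.
  then (C || K || !R) forces K = True.
  then (!K || !N || !R || V) forces V = True.
Set B = False.
All clauses satisfied.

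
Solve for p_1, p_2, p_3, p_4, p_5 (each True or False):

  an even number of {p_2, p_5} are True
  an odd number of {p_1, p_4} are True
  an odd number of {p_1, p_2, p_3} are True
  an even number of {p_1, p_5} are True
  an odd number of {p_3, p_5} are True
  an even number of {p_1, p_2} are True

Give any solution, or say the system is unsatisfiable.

p_1: False, p_2: False, p_3: True, p_4: True, p_5: False

{p_2, p_5}: 0 true → even ✓
{p_1, p_4}: 1 true → odd ✓
{p_1, p_2, p_3}: 1 true → odd ✓
{p_1, p_5}: 0 true → even ✓
{p_3, p_5}: 1 true → odd ✓
{p_1, p_2}: 0 true → even ✓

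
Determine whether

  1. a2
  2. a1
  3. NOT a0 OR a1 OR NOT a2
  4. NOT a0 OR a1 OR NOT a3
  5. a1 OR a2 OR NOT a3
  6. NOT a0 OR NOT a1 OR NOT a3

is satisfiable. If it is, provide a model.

Unit clause (a2) forces a2 = True.
Unit clause (a1) forces a1 = True.
Set a0 = False.
Set a3 = False.
Check each clause:
  (a2): a2 holds.
  (a1): a1 holds.
  (NOT a0 OR a1 OR NOT a2): NOT a0 holds.
  (NOT a0 OR a1 OR NOT a3): NOT a0 holds.
  (a1 OR a2 OR NOT a3): a1 holds.
  (NOT a0 OR NOT a1 OR NOT a3): NOT a0 holds.
All clauses satisfied.

a0: False; a1: True; a2: True; a3: False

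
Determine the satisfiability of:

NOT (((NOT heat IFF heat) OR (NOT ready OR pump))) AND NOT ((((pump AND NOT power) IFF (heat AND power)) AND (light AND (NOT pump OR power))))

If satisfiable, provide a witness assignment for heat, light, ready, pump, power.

heat = False, light = False, ready = True, pump = False, power = True

  NOT (((NOT heat IFF heat) OR (NOT ready OR pump))) = True
    (NOT heat IFF heat) OR (NOT ready OR pump) = False
      NOT heat IFF heat = False
        NOT heat = True
      NOT ready OR pump = False
        NOT ready = False
  NOT ((((pump AND NOT power) IFF (heat AND power)) AND (light AND (NOT pump OR power)))) = True
    ((pump AND NOT power) IFF (heat AND power)) AND (light AND (NOT pump OR power)) = False
      (pump AND NOT power) IFF (heat AND power) = True
        pump AND NOT power = False
          NOT power = False
        heat AND power = False
      light AND (NOT pump OR power) = False
        NOT pump OR power = True
          NOT pump = True
Both conjuncts True, so the formula holds.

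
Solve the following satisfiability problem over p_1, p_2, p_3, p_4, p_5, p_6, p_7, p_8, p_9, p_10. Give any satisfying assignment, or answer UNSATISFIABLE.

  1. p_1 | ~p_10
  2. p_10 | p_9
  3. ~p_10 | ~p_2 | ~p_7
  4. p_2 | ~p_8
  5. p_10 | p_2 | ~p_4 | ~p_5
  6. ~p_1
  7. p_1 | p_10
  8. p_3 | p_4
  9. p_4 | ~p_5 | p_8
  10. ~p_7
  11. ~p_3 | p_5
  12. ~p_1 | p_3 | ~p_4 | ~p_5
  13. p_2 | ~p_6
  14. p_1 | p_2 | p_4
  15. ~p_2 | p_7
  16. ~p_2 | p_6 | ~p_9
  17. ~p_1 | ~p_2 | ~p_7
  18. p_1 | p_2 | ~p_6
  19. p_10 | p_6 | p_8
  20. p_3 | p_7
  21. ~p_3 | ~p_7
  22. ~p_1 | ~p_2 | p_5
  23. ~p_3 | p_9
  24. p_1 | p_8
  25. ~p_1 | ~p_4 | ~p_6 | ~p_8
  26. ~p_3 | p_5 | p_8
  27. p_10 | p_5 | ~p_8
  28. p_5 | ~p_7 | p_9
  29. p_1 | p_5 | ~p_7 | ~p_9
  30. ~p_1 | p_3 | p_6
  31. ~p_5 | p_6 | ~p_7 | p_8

Unsatisfiable — no assignment works.

Case p_1 = True:
  Clause (~p_1) is falsified — contradiction.
Case p_1 = False:
  (p_1 | ~p_10) forces p_10 = False.
  Clause (p_1 | p_10) is falsified — contradiction.
Both cases fail, so the formula is unsatisfiable.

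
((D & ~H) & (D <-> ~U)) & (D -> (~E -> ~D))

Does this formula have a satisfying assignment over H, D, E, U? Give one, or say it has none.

H = False, D = True, E = True, U = False

  (D & ~H) & (D <-> ~U) = True
    D & ~H = True
      ~H = True
    D <-> ~U = True
      ~U = True
  D -> (~E -> ~D) = True
    ~E -> ~D = True
      ~E = False
      ~D = False
Both conjuncts True, so the formula holds.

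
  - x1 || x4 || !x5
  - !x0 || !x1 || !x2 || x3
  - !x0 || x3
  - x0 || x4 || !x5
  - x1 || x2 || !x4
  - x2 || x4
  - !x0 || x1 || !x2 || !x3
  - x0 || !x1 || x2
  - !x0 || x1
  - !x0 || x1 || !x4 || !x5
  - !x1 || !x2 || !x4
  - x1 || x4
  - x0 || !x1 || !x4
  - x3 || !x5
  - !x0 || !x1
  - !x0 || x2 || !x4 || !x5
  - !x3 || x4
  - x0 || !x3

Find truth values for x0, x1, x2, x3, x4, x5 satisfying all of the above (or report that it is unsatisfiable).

Set x0 = False.
  then (x0 || !x3) forces x3 = False.
  then (x3 || !x5) forces x5 = False.
Set x1 = True.
  then (x0 || !x1 || x2) forces x2 = True.
  then (!x1 || !x2 || !x4) forces x4 = False.
All clauses satisfied.

x0=F, x1=T, x2=T, x3=F, x4=F, x5=F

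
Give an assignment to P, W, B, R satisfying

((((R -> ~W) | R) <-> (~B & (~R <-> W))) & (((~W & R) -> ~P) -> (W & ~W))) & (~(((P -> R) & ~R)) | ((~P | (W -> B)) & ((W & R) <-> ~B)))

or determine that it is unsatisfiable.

P = True, W = False, B = False, R = True

  (((R -> ~W) | R) <-> (~B & (~R <-> W))) & (((~W & R) -> ~P) -> (W & ~W)) = True
    ((R -> ~W) | R) <-> (~B & (~R <-> W)) = True
      (R -> ~W) | R = True
        R -> ~W = True
          ~W = True
      ~B & (~R <-> W) = True
        ~B = True
        ~R <-> W = True
          ~R = False
    ((~W & R) -> ~P) -> (W & ~W) = True
      (~W & R) -> ~P = False
        ~W & R = True
          ~W = True
        ~P = False
      W & ~W = False
        ~W = True
  ~(((P -> R) & ~R)) | ((~P | (W -> B)) & ((W & R) <-> ~B)) = True
    ~(((P -> R) & ~R)) = True
      (P -> R) & ~R = False
        P -> R = True
        ~R = False
    (~P | (W -> B)) & ((W & R) <-> ~B) = False
      ~P | (W -> B) = True
        ~P = False
        W -> B = True
      (W & R) <-> ~B = False
        W & R = False
        ~B = True
Both conjuncts True, so the formula holds.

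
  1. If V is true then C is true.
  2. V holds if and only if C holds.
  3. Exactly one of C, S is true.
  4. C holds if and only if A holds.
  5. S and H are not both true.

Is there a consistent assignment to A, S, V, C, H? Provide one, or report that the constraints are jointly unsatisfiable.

A = True; S = False; V = True; C = True; H = True

  (1) V=T ⇒ C: T ✓
  (2) V=T, C=T — same ✓
  (3) {C, S}: 1 true — exactly one ✓
  (4) C=T, A=T — same ✓
  (5) S=F, H=T — not both ✓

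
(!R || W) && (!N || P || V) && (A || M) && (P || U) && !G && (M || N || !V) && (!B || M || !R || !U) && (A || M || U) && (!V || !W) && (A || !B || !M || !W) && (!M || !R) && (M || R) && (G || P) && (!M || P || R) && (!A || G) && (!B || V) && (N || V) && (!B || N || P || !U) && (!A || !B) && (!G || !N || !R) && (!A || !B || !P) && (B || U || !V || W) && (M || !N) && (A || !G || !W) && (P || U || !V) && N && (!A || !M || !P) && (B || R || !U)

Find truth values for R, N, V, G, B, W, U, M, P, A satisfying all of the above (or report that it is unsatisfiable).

R = False; N = True; V = True; G = False; B = True; W = False; U = False; M = True; P = True; A = False

Unit clause (!G) forces G = False.
In (G || P) only P is left, so P = True.
In (!A || G) only !A is left, so A = False.
Unit clause (N) forces N = True.
In (A || M) only M is left, so M = True.
In (!M || !R) only !R is left, so R = False.
Set V = True.
  then (!V || !W) forces W = False.
Try B = False:
  (B || U || !V || W) forces U = True.
  clause (B || R || !U) is falsified — backtrack.
So B = True.
Set U = False.
All clauses satisfied.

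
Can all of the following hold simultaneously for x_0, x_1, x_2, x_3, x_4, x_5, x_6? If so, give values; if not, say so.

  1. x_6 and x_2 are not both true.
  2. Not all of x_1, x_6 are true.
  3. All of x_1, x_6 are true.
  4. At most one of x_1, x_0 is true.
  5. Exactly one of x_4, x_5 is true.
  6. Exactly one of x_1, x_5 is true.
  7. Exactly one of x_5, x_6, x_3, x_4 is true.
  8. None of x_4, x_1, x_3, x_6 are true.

Unsatisfiable — no assignment works.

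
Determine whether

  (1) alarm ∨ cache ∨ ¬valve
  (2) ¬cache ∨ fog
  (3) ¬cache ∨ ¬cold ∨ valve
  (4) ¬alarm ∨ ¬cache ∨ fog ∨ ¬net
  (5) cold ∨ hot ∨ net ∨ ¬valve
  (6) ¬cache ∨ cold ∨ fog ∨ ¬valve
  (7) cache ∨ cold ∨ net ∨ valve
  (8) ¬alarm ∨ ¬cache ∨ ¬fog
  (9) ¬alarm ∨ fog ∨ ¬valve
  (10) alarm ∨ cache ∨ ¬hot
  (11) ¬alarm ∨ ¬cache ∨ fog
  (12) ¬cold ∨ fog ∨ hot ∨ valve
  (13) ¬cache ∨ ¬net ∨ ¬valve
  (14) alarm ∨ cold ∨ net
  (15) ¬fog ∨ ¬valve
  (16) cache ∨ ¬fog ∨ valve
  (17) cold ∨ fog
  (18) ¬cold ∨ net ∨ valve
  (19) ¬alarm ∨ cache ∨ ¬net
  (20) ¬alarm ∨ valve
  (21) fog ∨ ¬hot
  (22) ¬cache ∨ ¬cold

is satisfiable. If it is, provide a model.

net = True; cold = False; hot = False; cache = True; valve = False; fog = True; alarm = False

Set net = True.
Set cold = False.
  then (cold ∨ fog) forces fog = True.
  then (¬fog ∨ ¬valve) forces valve = False.
  then (cache ∨ ¬fog ∨ valve) forces cache = True.
  then (¬alarm ∨ valve) forces alarm = False.
Set hot = False.
All clauses satisfied.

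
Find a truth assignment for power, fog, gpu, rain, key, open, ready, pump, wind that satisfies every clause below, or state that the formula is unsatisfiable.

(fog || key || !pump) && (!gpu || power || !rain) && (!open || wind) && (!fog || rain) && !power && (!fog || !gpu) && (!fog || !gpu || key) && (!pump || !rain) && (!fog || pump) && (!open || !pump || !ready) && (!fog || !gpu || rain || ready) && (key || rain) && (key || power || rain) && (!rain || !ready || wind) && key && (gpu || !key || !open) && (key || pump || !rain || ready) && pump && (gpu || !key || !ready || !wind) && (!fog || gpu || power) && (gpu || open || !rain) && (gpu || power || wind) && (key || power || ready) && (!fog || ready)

power = False, fog = False, gpu = True, rain = False, key = True, open = False, ready = True, pump = True, wind = True

Unit clause (!power) forces power = False.
Unit clause (key) forces key = True.
Unit clause (pump) forces pump = True.
In (!pump || !rain) only !rain is left, so rain = False.
In (!fog || rain) only !fog is left, so fog = False.
Set gpu = True.
Set open = False.
Set ready = True.
Set wind = True.
All clauses satisfied.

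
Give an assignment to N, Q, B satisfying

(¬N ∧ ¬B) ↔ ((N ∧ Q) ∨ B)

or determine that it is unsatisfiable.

N = True, Q = False, B = False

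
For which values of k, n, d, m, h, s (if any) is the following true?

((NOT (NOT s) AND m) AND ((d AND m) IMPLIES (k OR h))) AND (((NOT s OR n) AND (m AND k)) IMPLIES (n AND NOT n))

k=T, n=F, d=T, m=T, h=T, s=T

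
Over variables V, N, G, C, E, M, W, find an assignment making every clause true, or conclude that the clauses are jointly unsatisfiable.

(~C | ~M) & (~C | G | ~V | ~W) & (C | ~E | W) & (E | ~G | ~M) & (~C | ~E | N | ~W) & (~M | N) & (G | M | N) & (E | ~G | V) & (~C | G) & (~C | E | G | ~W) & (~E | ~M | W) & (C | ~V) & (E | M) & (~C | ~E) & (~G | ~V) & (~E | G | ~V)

V = False, N = True, G = False, C = False, E = True, M = False, W = True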